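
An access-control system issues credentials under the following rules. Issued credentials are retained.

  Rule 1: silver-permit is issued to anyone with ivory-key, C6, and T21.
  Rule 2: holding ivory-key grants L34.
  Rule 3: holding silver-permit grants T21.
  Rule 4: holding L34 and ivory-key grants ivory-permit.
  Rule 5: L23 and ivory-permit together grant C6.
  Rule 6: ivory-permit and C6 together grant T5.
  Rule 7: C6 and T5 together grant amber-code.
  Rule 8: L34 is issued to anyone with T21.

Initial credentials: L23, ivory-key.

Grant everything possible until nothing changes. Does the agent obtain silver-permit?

No

silver-permit would need ivory-key, C6, and T21 (Rule 1), but T21 is never granted.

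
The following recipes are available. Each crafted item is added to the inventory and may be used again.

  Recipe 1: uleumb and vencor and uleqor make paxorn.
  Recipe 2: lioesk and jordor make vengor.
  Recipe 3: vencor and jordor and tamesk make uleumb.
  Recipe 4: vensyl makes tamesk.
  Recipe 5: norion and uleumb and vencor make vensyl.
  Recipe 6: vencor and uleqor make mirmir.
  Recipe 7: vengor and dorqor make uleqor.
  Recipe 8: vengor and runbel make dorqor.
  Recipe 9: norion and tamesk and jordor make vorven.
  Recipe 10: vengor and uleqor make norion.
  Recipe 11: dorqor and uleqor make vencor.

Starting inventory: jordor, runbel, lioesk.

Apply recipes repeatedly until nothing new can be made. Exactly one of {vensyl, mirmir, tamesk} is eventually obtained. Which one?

mirmir

lioesk and jordor → vengor (Recipe 2).
Using Recipe 8, vengor and runbel make dorqor.
Using Recipe 7, vengor and dorqor make uleqor.
dorqor and uleqor → vencor (Recipe 11).
Using Recipe 6, vencor and uleqor make mirmir.
vensyl would need norion, uleumb, and vencor (Recipe 5), but uleumb is never obtained. tamesk would need vensyl (Recipe 4), but vensyl is never obtained.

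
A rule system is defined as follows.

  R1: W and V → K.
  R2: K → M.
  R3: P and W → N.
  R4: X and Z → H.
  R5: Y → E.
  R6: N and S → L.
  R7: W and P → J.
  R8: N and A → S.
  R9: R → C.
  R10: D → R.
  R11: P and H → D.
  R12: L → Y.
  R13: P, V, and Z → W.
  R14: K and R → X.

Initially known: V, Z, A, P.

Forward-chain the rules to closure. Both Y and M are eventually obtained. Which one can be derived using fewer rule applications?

M: From P, V, and Z, R13 gives W. W and V hold, so K follows (R1). From K, R2 gives M. [3 rule applications]
Y: P, V, and Z hold, so W follows (R13). P and W hold, so N follows (R3). N and A hold, so S follows (R8). N and S hold, so L follows (R6). L holds, so Y follows (R12). [5 rule applications]
M needs fewer.

M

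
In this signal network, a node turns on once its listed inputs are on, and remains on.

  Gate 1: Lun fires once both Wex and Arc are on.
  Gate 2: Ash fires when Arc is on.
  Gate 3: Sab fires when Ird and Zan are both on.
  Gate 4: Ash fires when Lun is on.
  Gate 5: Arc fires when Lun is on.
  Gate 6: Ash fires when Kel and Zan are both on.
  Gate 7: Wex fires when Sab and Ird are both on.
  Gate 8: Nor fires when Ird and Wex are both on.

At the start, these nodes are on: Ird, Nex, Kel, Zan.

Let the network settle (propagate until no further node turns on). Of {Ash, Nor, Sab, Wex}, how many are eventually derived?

Kel and Zan are on, so Ash fires (Gate 6).
Ird and Zan are on, so Sab fires (Gate 3).
Gate 7: Sab and Ird on → Wex on.
Ird and Wex are on, so Nor fires (Gate 8).
Ash: reached.
Nor: reached.
Sab: reached.
Wex: reached.
All 4 are reached.

4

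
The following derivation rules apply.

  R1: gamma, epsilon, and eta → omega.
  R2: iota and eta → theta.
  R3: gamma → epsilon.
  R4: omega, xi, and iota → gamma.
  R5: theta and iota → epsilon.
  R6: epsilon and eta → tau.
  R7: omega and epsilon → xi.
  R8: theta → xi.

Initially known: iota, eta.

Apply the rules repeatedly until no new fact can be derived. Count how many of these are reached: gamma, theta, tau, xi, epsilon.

From iota and eta, R2 gives theta.
From theta and iota, R5 gives epsilon.
From theta, R8 gives xi.
From epsilon and eta, R6 gives tau.
gamma would need omega, xi, and iota (R4), but omega is never established.
theta: reached.
tau: reached.
xi: reached.
epsilon: reached.
Reached: theta, tau, xi, and epsilon — 4 of the 5.

4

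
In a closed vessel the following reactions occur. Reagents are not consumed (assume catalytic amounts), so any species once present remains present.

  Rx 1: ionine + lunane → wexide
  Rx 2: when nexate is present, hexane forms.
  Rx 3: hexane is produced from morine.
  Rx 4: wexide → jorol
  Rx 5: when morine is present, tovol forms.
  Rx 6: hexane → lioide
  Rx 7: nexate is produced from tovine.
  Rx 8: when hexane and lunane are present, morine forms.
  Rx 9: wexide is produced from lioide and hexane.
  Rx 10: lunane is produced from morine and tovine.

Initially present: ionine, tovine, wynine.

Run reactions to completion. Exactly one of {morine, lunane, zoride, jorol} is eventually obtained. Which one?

tovine present → nexate forms (Rx 7).
nexate present → hexane forms (Rx 2).
hexane present → lioide forms (Rx 6).
lioide and hexane present → wexide forms (Rx 9).
wexide present → jorol forms (Rx 4).
No rule produces zoride, and it is not given. morine would need hexane and lunane (Rx 8), but lunane never forms. lunane would need morine and tovine (Rx 10), but morine never forms.

jorol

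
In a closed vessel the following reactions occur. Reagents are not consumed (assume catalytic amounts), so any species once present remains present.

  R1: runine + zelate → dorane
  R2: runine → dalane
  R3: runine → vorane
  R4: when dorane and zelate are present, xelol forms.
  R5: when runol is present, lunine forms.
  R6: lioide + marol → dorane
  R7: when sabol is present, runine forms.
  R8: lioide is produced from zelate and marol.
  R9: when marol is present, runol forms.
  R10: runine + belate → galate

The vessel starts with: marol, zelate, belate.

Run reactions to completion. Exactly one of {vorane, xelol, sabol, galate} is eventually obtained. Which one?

zelate and marol present → lioide forms (R8).
lioide and marol present → dorane forms (R6).
dorane and zelate present → xelol forms (R4).
galate would need runine and belate (R10), but runine never forms. vorane would need runine (R3), but runine never forms. No rule produces sabol, and it is not given.

xelol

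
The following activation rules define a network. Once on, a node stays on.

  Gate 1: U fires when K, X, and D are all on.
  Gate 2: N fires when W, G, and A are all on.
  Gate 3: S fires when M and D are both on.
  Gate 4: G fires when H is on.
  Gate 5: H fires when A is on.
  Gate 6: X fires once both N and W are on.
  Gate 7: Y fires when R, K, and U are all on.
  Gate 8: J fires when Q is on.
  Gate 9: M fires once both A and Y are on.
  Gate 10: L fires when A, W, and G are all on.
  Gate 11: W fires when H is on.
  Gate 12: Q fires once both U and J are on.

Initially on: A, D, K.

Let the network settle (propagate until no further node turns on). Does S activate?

S would need M and D (Gate 3), but M never turns on.

No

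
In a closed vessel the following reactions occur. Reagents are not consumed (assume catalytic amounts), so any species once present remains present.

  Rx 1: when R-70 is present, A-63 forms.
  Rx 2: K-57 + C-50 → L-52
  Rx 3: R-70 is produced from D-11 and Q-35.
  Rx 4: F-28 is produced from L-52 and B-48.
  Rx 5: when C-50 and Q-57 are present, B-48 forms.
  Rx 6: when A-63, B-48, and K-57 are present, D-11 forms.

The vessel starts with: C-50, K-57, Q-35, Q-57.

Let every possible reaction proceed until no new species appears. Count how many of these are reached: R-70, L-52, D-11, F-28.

2

K-57 and C-50 present → L-52 forms (Rx 2).
C-50 and Q-57 present → B-48 forms (Rx 5).
L-52 and B-48 present → F-28 forms (Rx 4).
R-70 would need D-11 and Q-35 (Rx 3), but D-11 never forms.
L-52: reached.
D-11 would need A-63, B-48, and K-57 (Rx 6), but A-63 never forms.
F-28: reached.
Reached: L-52 and F-28 — 2 of the 4.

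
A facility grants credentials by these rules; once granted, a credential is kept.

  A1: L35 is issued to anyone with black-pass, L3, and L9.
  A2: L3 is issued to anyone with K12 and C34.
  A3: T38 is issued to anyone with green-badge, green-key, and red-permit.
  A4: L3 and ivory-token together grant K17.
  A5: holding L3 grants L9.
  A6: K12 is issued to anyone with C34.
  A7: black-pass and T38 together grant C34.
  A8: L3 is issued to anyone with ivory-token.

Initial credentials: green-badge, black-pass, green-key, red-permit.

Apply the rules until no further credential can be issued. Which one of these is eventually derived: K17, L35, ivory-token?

Holding green-badge, green-key, and red-permit grants T38 (A3).
Holding black-pass and T38 grants C34 (A7).
Holding C34 grants K12 (A6).
Holding K12 and C34 grants L3 (A2).
Holding L3 grants L9 (A5).
Holding black-pass, L3, and L9 grants L35 (A1).
No rule produces ivory-token, and it is not given. K17 would need L3 and ivory-token (A4), but ivory-token is never granted.

L35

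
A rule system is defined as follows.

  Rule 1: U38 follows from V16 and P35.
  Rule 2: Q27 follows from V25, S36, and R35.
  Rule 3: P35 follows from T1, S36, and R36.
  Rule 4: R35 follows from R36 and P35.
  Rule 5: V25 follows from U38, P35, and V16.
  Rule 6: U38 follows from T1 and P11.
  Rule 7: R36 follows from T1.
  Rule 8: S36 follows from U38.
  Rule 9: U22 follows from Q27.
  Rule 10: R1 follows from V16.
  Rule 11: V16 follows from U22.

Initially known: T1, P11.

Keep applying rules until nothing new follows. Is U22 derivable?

U22 would need Q27 (Rule 9), but Q27 is never established.

No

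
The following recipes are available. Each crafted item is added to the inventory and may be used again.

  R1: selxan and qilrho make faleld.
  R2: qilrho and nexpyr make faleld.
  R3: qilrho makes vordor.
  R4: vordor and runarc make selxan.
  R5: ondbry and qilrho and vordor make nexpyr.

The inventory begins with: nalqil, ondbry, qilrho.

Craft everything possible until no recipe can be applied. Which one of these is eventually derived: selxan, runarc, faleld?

qilrho → vordor (R3).
ondbry and qilrho and vordor → nexpyr (R5).
qilrho and nexpyr → faleld (R2).
No rule produces runarc, and it is not given. selxan would need vordor and runarc (R4), but runarc is never obtained.

faleld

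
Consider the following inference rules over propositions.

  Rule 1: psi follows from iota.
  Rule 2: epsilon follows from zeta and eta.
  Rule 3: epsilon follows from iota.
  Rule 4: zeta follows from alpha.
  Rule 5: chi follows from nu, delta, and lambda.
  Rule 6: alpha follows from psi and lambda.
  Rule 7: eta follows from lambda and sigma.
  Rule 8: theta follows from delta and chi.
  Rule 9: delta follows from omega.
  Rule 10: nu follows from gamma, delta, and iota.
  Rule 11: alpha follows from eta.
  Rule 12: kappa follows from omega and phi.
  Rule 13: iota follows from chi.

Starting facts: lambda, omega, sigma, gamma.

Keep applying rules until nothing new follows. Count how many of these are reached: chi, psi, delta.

1

From omega, Rule 9 gives delta.
chi would need nu, delta, and lambda (Rule 5), but nu is never established.
psi would need iota (Rule 1), but iota is never established.
delta: reached.
Reached: delta — 1 of the 3.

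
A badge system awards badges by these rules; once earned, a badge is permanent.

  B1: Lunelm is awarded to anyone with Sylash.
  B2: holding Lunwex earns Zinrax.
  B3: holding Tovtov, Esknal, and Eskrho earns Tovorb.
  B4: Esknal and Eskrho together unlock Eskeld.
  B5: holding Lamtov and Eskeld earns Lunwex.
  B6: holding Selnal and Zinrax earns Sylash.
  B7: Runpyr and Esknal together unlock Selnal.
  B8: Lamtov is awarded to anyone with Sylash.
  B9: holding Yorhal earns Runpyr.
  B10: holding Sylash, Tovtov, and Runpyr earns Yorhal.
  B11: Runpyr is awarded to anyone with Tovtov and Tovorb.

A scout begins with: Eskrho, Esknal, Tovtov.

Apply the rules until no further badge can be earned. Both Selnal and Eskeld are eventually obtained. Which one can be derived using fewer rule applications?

Eskeld: With Esknal and Eskrho, Eskeld is earned (B4). [1 rule application]
Selnal: With Tovtov, Esknal, and Eskrho, Tovorb is earned (B3). With Tovtov and Tovorb, Runpyr is earned (B11). With Runpyr and Esknal, Selnal is earned (B7). [3 rule applications]
Eskeld needs fewer.

Eskeld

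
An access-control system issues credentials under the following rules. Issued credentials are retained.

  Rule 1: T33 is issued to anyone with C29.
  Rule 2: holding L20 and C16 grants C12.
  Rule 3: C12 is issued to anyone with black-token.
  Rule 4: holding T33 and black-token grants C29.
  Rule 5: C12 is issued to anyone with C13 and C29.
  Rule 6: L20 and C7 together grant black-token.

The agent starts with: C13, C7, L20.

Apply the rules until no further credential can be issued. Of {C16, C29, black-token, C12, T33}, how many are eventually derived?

2

Holding L20 and C7 grants black-token (Rule 6).
Holding black-token grants C12 (Rule 3).
No rule produces C16, and it is not given.
C29 would need T33 and black-token (Rule 4), but T33 is never granted.
black-token: reached.
C12: reached.
T33 would need C29 (Rule 1), but C29 is never granted.
Reached: black-token and C12 — 2 of the 5.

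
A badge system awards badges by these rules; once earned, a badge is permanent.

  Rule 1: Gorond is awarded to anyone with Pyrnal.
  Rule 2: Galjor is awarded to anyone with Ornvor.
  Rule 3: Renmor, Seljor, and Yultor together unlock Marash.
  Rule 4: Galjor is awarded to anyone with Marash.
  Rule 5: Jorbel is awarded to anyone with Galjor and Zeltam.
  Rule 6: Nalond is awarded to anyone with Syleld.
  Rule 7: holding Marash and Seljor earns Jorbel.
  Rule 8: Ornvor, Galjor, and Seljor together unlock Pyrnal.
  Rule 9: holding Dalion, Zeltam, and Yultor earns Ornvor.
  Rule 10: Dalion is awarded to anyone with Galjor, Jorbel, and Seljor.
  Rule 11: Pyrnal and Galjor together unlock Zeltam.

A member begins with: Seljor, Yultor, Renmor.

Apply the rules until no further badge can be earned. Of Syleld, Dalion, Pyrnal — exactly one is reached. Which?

With Renmor, Seljor, and Yultor, Marash is earned (Rule 3).
With Marash and Seljor, Jorbel is earned (Rule 7).
With Marash, Galjor is earned (Rule 4).
With Galjor, Jorbel, and Seljor, Dalion is earned (Rule 10).
No rule produces Syleld, and it is not given. Pyrnal would need Ornvor, Galjor, and Seljor (Rule 8), but Ornvor is never earned.

Dalion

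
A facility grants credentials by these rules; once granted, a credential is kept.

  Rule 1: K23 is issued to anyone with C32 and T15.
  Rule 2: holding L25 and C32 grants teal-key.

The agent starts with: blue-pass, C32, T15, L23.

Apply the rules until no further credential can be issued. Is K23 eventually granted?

Yes

Holding C32 and T15 grants K23 (Rule 1).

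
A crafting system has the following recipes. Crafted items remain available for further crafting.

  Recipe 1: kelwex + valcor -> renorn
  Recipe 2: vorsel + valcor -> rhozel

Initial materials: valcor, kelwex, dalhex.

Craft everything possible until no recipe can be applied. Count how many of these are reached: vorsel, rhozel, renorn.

kelwex + valcor -> renorn (Recipe 1).
No rule produces vorsel, and it is not given.
rhozel would need vorsel and valcor (Recipe 2), but vorsel is never obtained.
renorn: reached.
Reached: renorn — 1 of the 3.

1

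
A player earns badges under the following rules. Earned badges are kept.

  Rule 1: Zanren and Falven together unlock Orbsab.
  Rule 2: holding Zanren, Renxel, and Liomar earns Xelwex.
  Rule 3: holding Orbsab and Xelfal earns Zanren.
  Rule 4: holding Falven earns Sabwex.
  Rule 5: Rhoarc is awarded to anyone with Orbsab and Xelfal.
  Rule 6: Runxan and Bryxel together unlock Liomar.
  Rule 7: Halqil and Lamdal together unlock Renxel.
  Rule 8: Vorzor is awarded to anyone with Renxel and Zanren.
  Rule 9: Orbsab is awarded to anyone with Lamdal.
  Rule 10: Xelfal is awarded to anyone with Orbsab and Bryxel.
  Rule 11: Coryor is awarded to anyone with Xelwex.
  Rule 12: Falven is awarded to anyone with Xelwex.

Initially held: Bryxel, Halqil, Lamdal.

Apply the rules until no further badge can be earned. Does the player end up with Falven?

Falven would need Xelwex (Rule 12), but Xelwex is never earned.

No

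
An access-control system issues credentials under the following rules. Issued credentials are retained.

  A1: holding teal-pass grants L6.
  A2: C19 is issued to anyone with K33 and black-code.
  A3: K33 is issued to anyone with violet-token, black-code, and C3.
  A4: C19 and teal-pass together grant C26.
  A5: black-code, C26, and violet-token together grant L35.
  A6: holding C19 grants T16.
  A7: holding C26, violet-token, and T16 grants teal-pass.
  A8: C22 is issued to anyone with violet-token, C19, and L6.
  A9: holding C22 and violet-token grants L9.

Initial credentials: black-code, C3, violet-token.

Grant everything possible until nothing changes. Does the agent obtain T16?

Yes

Holding violet-token, black-code, and C3 grants K33 (A3).
Holding K33 and black-code grants C19 (A2).
Holding C19 grants T16 (A6).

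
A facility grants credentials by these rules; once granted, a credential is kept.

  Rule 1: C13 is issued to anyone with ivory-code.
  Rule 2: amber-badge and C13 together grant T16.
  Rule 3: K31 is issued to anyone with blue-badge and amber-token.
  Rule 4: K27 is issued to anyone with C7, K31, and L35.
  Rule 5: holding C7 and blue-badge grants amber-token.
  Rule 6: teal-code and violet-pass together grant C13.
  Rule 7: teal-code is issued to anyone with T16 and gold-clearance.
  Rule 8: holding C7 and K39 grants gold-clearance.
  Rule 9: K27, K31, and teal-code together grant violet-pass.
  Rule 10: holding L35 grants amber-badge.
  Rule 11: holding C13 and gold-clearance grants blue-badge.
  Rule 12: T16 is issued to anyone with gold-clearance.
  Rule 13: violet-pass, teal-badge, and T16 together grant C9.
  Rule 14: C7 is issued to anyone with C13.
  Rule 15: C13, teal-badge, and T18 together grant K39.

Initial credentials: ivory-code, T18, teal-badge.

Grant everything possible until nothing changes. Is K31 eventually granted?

Yes

Holding ivory-code grants C13 (Rule 1).
Holding C13, teal-badge, and T18 grants K39 (Rule 15).
Holding C13 grants C7 (Rule 14).
Holding C7 and K39 grants gold-clearance (Rule 8).
Holding C13 and gold-clearance grants blue-badge (Rule 11).
Holding C7 and blue-badge grants amber-token (Rule 5).
Holding blue-badge and amber-token grants K31 (Rule 3).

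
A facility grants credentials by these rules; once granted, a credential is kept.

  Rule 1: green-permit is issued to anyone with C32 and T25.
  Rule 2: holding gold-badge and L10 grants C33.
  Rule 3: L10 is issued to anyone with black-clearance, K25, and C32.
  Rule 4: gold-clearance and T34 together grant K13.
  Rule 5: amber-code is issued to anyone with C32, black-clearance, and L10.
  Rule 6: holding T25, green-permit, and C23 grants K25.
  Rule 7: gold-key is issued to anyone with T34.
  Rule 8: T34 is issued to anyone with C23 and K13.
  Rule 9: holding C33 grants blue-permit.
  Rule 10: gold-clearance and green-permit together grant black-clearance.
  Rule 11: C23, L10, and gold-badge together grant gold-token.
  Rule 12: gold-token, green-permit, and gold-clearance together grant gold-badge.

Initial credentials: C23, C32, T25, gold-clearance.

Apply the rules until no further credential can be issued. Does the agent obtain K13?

K13 would need gold-clearance and T34 (Rule 4), but T34 is never granted.

No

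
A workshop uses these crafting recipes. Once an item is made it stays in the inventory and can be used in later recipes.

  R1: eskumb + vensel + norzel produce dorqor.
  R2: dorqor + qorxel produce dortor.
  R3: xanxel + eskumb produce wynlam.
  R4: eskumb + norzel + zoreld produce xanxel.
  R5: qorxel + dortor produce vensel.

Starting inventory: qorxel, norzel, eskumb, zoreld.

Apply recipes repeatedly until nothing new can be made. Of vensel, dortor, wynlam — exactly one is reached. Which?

wynlam

Using R4, eskumb, norzel, and zoreld make xanxel.
xanxel + eskumb → wynlam (R3).
dortor would need dorqor and qorxel (R2), but dorqor is never obtained. vensel would need qorxel and dortor (R5), but dortor is never obtained.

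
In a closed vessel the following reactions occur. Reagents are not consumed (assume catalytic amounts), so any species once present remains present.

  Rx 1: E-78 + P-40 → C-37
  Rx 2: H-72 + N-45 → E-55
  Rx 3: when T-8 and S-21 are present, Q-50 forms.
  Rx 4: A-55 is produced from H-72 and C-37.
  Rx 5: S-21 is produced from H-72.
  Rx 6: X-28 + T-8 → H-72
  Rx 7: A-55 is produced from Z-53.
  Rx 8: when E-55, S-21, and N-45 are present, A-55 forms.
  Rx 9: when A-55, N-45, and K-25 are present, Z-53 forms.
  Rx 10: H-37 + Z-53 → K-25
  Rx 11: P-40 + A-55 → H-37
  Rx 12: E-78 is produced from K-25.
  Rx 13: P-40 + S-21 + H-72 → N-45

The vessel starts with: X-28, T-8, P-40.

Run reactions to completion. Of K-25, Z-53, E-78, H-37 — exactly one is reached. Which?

H-37

X-28 and T-8 present → H-72 forms (Rx 6).
H-72 present → S-21 forms (Rx 5).
P-40, S-21, and H-72 present → N-45 forms (Rx 13).
H-72 and N-45 present → E-55 forms (Rx 2).
E-55, S-21, and N-45 present → A-55 forms (Rx 8).
P-40 and A-55 present → H-37 forms (Rx 11).
Z-53 would need A-55, N-45, and K-25 (Rx 9), but K-25 never forms. E-78 would need K-25 (Rx 12), but K-25 never forms. K-25 would need H-37 and Z-53 (Rx 10), but Z-53 never forms.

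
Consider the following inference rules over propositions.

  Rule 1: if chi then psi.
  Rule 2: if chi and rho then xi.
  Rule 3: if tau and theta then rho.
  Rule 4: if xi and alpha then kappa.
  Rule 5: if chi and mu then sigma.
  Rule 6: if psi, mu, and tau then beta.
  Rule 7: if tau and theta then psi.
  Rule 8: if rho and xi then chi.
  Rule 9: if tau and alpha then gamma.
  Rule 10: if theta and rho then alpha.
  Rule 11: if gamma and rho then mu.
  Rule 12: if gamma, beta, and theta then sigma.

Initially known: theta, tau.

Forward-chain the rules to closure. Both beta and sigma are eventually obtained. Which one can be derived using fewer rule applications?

beta

beta: tau and theta hold, so rho follows (Rule 3). tau and theta hold, so psi follows (Rule 7). From theta and rho, Rule 10 gives alpha. tau and alpha hold, so gamma follows (Rule 9). From gamma and rho, Rule 11 gives mu. psi, mu, and tau hold, so beta follows (Rule 6). [6 rule applications]
sigma: From tau and theta, Rule 3 gives rho. tau and theta hold, so psi follows (Rule 7). theta and rho hold, so alpha follows (Rule 10). From tau and alpha, Rule 9 gives gamma. From gamma and rho, Rule 11 gives mu. psi, mu, and tau hold, so beta follows (Rule 6). From gamma, beta, and theta, Rule 12 gives sigma. [7 rule applications]
beta needs fewer.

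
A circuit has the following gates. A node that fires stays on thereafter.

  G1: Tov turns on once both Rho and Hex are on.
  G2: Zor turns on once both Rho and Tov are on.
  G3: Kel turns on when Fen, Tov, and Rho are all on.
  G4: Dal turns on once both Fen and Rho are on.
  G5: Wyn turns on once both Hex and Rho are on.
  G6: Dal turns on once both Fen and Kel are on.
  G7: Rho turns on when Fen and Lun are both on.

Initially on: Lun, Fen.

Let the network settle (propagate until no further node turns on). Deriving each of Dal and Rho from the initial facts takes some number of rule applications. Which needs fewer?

Rho: G7: Fen and Lun on → Rho on. [1 rule application]
Dal: Fen and Lun are on, so Rho turns on (G7). G4: Fen and Rho on → Dal on. [2 rule applications]
Rho needs fewer.

Rho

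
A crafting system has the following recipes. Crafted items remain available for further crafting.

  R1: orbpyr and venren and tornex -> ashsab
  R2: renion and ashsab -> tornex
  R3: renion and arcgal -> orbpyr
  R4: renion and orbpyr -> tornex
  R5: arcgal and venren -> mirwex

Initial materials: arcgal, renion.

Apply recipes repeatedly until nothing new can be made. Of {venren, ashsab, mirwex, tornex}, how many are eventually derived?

renion and arcgal -> orbpyr (R3).
renion and orbpyr -> tornex (R4).
No rule produces venren, and it is not given.
ashsab would need orbpyr, venren, and tornex (R1), but venren is never obtained.
mirwex would need arcgal and venren (R5), but venren is never obtained.
tornex: reached.
Reached: tornex — 1 of the 4.

1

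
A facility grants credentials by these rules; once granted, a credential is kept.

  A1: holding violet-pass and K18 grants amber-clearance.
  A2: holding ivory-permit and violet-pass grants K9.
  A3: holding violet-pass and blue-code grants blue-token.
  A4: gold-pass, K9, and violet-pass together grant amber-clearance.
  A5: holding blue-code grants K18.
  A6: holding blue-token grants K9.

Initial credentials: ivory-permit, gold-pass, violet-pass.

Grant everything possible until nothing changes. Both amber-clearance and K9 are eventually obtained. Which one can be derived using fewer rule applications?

K9

K9: Holding ivory-permit and violet-pass grants K9 (A2). [1 rule application]
amber-clearance: Holding ivory-permit and violet-pass grants K9 (A2). Holding gold-pass, K9, and violet-pass grants amber-clearance (A4). [2 rule applications]
K9 needs fewer.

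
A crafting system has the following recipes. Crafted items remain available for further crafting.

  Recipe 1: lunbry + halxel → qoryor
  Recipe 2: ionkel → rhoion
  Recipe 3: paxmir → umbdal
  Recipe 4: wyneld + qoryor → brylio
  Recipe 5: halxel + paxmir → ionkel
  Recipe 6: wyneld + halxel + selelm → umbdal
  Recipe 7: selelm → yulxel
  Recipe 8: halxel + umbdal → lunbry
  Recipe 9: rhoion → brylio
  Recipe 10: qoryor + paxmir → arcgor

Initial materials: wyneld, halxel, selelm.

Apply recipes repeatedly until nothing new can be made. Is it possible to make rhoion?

rhoion would need ionkel (Recipe 2), but ionkel is never obtained.

No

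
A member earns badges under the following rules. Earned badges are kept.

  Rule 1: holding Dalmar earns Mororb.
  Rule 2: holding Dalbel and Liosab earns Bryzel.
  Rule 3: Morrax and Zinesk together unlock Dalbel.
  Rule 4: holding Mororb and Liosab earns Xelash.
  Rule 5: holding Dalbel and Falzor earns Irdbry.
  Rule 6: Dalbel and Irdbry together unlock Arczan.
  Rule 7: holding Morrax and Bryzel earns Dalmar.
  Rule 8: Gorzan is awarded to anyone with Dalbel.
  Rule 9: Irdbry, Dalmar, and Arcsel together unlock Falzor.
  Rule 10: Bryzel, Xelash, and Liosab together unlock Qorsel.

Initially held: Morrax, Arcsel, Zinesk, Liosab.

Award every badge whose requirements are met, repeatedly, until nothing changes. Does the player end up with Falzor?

No

Falzor would need Irdbry, Dalmar, and Arcsel (Rule 9), but Irdbry is never earned.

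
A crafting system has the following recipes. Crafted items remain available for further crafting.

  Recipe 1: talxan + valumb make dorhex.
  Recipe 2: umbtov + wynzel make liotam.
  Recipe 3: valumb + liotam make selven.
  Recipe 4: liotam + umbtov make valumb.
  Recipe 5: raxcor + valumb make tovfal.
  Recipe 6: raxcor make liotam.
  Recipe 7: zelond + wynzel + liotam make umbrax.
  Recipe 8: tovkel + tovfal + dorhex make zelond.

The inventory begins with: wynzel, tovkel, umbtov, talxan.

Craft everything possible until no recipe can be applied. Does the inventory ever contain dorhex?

umbtov + wynzel → liotam (Recipe 2).
liotam + umbtov → valumb (Recipe 4).
Using Recipe 1, talxan and valumb make dorhex.

Yes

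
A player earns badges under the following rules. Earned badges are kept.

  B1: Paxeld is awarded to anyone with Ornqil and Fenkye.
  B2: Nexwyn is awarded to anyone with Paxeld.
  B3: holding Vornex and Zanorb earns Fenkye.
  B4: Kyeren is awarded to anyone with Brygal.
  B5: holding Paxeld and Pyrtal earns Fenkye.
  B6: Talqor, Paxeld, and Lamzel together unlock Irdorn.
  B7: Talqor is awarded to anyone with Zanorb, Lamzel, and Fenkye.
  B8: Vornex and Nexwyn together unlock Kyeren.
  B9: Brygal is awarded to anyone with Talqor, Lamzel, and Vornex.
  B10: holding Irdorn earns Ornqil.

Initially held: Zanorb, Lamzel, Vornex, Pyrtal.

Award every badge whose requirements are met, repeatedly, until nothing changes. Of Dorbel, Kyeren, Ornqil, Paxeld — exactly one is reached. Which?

With Vornex and Zanorb, Fenkye is earned (B3).
With Zanorb, Lamzel, and Fenkye, Talqor is earned (B7).
With Talqor, Lamzel, and Vornex, Brygal is earned (B9).
With Brygal, Kyeren is earned (B4).
Paxeld would need Ornqil and Fenkye (B1), but Ornqil is never earned. No rule produces Dorbel, and it is not given. Ornqil would need Irdorn (B10), but Irdorn is never earned.

Kyeren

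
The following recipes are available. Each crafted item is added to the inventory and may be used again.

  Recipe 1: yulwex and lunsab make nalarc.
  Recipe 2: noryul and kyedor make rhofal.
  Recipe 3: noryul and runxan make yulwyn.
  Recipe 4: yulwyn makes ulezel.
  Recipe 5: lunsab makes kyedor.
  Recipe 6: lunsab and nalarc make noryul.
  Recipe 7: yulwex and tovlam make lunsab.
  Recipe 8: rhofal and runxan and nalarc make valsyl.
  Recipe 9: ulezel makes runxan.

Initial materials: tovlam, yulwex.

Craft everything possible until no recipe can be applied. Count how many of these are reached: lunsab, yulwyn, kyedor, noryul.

3

yulwex and tovlam → lunsab (Recipe 7).
yulwex and lunsab → nalarc (Recipe 1).
lunsab → kyedor (Recipe 5).
lunsab and nalarc → noryul (Recipe 6).
lunsab: reached.
yulwyn would need noryul and runxan (Recipe 3), but runxan is never obtained.
kyedor: reached.
noryul: reached.
Reached: lunsab, kyedor, and noryul — 3 of the 4.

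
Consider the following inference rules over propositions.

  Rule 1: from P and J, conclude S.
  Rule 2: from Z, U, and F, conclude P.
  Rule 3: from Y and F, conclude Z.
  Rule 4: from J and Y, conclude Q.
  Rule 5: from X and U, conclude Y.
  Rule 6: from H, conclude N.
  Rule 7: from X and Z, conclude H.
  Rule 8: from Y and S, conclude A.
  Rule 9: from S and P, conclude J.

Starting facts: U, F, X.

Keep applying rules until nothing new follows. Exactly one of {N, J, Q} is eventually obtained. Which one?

X and U hold, so Y follows (Rule 5).
Y and F hold, so Z follows (Rule 3).
From X and Z, Rule 7 gives H.
H holds, so N follows (Rule 6).
J would need S and P (Rule 9), but S is never established. Q would need J and Y (Rule 4), but J is never established.

N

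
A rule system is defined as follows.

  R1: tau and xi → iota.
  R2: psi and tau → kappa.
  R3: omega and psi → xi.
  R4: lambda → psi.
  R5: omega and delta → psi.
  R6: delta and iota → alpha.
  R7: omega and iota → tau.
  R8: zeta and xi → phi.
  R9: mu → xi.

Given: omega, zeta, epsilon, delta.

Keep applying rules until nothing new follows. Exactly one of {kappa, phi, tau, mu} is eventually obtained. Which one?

phi

omega and delta hold, so psi follows (R5).
From omega and psi, R3 gives xi.
From zeta and xi, R8 gives phi.
tau would need omega and iota (R7), but iota is never established. No rule produces mu, and it is not given. kappa would need psi and tau (R2), but tau is never established.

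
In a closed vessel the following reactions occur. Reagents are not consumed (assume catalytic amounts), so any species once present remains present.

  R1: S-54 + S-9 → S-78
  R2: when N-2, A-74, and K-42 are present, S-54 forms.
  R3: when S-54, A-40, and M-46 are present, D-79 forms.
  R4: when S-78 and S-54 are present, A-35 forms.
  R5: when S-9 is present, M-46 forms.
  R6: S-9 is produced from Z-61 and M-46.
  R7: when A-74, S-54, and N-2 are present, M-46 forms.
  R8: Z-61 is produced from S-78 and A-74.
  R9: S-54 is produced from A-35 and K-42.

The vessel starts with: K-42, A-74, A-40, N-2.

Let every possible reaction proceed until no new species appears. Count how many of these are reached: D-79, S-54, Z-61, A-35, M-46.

N-2, A-74, and K-42 present → S-54 forms (R2).
A-74, S-54, and N-2 present → M-46 forms (R7).
S-54, A-40, and M-46 present → D-79 forms (R3).
D-79: reached.
S-54: reached.
Z-61 would need S-78 and A-74 (R8), but S-78 never forms.
A-35 would need S-78 and S-54 (R4), but S-78 never forms.
M-46: reached.
Reached: D-79, S-54, and M-46 — 3 of the 5.

3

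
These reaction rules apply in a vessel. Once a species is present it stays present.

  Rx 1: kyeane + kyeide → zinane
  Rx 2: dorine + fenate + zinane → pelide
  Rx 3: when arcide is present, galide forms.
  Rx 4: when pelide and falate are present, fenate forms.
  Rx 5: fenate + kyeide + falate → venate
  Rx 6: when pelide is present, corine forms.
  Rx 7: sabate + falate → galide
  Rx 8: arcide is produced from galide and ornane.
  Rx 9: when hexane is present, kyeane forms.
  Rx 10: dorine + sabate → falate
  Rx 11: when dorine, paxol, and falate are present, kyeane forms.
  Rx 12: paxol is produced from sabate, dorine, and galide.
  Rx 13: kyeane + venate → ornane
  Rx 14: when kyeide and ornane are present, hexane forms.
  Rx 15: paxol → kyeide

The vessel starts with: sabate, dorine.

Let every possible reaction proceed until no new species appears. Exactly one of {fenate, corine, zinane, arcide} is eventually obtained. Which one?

dorine and sabate present → falate forms (Rx 10).
sabate and falate present → galide forms (Rx 7).
sabate, dorine, and galide present → paxol forms (Rx 12).
dorine, paxol, and falate present → kyeane forms (Rx 11).
paxol present → kyeide forms (Rx 15).
kyeane and kyeide present → zinane forms (Rx 1).
corine would need pelide (Rx 6), but pelide never forms. fenate would need pelide and falate (Rx 4), but pelide never forms. arcide would need galide and ornane (Rx 8), but ornane never forms.

zinane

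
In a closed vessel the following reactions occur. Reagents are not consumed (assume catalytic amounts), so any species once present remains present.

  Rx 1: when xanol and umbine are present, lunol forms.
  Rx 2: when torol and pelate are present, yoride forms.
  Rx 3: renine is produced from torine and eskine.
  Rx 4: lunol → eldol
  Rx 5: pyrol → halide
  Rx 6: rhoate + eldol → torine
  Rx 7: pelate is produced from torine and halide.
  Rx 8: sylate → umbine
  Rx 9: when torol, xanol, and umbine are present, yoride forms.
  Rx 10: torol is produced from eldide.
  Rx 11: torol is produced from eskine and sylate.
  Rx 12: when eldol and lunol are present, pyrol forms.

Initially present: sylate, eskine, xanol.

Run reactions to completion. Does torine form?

No

torine would need rhoate and eldol (Rx 6), but rhoate never forms.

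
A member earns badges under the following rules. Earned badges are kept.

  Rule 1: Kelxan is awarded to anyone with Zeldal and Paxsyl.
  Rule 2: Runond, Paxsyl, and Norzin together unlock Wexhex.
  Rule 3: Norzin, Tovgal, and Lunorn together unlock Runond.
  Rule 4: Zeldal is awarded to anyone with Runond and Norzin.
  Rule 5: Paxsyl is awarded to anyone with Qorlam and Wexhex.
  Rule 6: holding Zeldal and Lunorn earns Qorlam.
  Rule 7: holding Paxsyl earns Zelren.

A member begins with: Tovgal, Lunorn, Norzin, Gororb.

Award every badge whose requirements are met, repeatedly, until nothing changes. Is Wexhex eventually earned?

Wexhex would need Runond, Paxsyl, and Norzin (Rule 2), but Paxsyl is never earned.

No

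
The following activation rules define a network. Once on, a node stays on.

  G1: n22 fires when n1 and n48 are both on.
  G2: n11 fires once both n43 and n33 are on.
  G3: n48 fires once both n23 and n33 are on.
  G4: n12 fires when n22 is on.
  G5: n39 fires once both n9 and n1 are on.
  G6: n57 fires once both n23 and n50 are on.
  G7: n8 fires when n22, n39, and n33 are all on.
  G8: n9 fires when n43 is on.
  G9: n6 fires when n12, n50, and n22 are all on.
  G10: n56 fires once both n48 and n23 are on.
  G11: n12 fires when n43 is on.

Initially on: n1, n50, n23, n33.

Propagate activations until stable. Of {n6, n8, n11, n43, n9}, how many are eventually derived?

1

n23 and n33 are on, so n48 fires (G3).
G1: n1 and n48 on → n22 on.
n22 is on, so n12 fires (G4).
n12, n50, and n22 are on, so n6 fires (G9).
n6: reached.
n8 would need n22, n39, and n33 (G7), but n39 never turns on.
n11 would need n43 and n33 (G2), but n43 never turns on.
No rule produces n43, and it is not given.
n9 would need n43 (G8), but n43 never turns on.
Reached: n6 — 1 of the 5.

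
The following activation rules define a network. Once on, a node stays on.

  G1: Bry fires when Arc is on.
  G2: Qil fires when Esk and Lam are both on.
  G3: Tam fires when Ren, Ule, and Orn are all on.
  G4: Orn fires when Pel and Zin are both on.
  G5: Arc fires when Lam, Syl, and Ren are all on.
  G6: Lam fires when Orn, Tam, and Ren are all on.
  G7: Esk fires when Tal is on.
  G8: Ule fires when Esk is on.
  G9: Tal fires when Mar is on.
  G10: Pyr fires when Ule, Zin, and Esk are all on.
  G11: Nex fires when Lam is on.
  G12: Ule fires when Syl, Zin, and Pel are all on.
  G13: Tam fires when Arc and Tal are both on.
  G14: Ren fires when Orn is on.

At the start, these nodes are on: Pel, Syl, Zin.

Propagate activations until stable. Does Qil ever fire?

No

Qil would need Esk and Lam (G2), but Esk never turns on.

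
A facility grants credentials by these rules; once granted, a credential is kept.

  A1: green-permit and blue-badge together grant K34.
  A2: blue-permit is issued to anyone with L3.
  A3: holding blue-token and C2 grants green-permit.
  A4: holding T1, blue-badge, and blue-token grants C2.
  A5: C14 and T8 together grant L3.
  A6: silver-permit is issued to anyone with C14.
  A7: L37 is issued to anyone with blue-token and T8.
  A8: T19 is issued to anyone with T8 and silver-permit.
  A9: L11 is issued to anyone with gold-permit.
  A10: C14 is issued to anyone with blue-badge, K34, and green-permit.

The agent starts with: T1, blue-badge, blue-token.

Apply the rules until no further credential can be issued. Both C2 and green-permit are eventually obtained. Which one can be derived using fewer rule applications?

C2

C2: Holding T1, blue-badge, and blue-token grants C2 (A4). [1 rule application]
green-permit: Holding T1, blue-badge, and blue-token grants C2 (A4). Holding blue-token and C2 grants green-permit (A3). [2 rule applications]
C2 needs fewer.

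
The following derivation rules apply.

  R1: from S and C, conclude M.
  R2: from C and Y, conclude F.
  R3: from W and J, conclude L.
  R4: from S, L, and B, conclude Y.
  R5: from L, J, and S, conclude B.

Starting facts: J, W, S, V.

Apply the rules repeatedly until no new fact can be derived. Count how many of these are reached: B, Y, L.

From W and J, R3 gives L.
From L, J, and S, R5 gives B.
From S, L, and B, R4 gives Y.
B: reached.
Y: reached.
L: reached.
All 3 are reached.

3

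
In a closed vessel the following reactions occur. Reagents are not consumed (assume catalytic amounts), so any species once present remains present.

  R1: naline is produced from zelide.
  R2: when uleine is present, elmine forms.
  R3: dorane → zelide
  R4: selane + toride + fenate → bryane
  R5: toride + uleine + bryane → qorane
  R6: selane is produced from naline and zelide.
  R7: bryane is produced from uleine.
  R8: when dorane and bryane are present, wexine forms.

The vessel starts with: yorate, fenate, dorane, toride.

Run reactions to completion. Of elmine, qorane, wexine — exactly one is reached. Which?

wexine

dorane present → zelide forms (R3).
zelide present → naline forms (R1).
naline and zelide present → selane forms (R6).
selane, toride, and fenate present → bryane forms (R4).
dorane and bryane present → wexine forms (R8).
elmine would need uleine (R2), but uleine never forms. qorane would need toride, uleine, and bryane (R5), but uleine never forms.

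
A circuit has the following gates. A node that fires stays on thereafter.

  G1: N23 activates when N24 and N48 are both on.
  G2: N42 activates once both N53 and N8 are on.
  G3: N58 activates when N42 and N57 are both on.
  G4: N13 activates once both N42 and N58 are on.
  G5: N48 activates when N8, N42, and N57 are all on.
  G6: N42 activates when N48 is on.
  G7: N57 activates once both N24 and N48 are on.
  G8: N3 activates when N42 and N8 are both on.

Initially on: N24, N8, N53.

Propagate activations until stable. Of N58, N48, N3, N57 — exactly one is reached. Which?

N53 and N8 are on, so N42 activates (G2).
G8: N42 and N8 on → N3 on.
N48 would need N8, N42, and N57 (G5), but N57 never turns on. N57 would need N24 and N48 (G7), but N48 never turns on. N58 would need N42 and N57 (G3), but N57 never turns on.

N3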